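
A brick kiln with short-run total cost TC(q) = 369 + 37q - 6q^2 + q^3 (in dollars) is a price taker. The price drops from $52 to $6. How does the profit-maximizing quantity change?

MC = 37 - 12q + 3q^2; the shutdown threshold is min AVC = $28 (at q = 3).
With P = $52 above the shutdown price, P = MC gives q = 5.
At P = $6 < min AVC = $28, price no longer covers variable cost at any output, so the firm shuts down: q = 0.

Output falls from 5 to 0 (the firm shuts down)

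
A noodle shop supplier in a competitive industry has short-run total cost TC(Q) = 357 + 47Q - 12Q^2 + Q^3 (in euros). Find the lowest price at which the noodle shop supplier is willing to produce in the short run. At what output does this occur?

The firm shuts down when price falls below the minimum of average variable cost. AVC = VC/Q = 47 - 12Q + Q^2.
dAVC/dQ = -12 + 2Q = 0 gives Q = 6. min AVC = 47 - 12·6 + 6^2 = 11.
For P < €11 the firm produces nothing.

€11 per unit, at Q = 6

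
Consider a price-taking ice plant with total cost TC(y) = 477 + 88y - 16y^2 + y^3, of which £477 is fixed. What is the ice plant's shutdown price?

£24 per unit

Short-run supply begins at min AVC. From VC = 88y - 16y^2 + y^3, AVC = 88 - 16y + y^2.
dAVC/dy = -16 + 2y = 0 gives y = 8. min AVC = 88 - 16·8 + 8^2 = 24.
For P < £24 the firm produces nothing.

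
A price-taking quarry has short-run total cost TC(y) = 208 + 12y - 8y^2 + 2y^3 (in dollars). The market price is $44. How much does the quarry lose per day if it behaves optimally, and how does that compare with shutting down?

AVC = 12 - 8y + 2y^2; min AVC = $4 at y = 2. Since P = $44 ≥ min AVC, the firm produces.
With MC = 12 - 16y + 6y^2, P = MC on the upward-sloping part at y* = 4.
TR = 44·4 = 176. TC = 208 + 48 = 256. Profit = 176 − 256 = -$80.
That loss of $80 beats the $208 the firm would lose by shutting down; producing recovers $128 of fixed cost.

Profit = -$80 at y = 4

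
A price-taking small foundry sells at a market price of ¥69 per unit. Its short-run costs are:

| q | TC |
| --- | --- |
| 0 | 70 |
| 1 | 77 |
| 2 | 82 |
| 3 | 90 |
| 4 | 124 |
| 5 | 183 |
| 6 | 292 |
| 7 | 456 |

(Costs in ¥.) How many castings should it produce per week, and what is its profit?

Compute π = P·q − TC at each output: q=0: -70; q=1: -8; q=2: 56; q=3: 117; q=4: 152; q=5: 162; q=6: 122; q=7: 27.
Profit is maximized at q = 5. AVC there is 113/5 = ¥22.60 ≤ P, so producing beats shutting down (which would give -¥70).

q = 5; profit = ¥162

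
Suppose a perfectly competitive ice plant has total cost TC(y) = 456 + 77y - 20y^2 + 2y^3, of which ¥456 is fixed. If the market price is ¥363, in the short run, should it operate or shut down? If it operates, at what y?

Produce at y = 11

From TC, MC = TC'(y) = 77 - 40y + 6y^2 and AVC = VC/y = 77 - 20y + 2y^2.
AVC hits its minimum where MC = AVC, at y = 5, giving min AVC = 77 - 20·5 + 2·5^2 = ¥27.
P = ¥363 exceeds min AVC = ¥27, so the firm stays open.
Set P = MC: 363 = 77 - 40y + 6y^2 → -286 - 40y + 6y^2 = 0. The roots are y = -13/3 and y = 11; the profit-maximizing output is on the rising part of MC, so y* = 11.
Check: AVC at y = 11 is ¥99 ≤ P, so revenue covers variable cost.
Profit = P·y − TC = 363·11 − 1545 = ¥2448.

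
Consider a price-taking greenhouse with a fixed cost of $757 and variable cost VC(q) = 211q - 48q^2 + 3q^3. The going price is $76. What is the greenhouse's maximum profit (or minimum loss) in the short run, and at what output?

AVC = 211 - 48q + 3q^2 has its minimum $19 at q = 8; price $76 clears that bar, so the firm operates.
MC = 211 - 96q + 9q^2. Setting P = MC and taking the root on the rising branch gives q* = 9.
TR = 76·9 = 684. TC = 757 + 198 = 955. Profit = 684 − 955 = -$271.
By producing, the firm covers all variable cost plus $486 of fixed cost; shutting down would lose the full $757.

Profit = -$271 at q = 9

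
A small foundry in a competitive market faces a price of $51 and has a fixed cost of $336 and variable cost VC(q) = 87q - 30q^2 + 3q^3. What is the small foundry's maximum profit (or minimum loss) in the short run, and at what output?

Profit = -$120 at q = 6

AVC = 87 - 30q + 3q^2; min AVC = $12 at q = 5. Since P = $51 ≥ min AVC, the firm produces.
MC = 87 - 60q + 9q^2. Setting P = MC and taking the root on the rising branch gives q* = 6.
TR = 51·6 = 306. TC = 336 + 90 = 426. Profit = 306 − 426 = -$120.
That loss of $120 beats the $336 the firm would lose by shutting down; producing recovers $216 of fixed cost.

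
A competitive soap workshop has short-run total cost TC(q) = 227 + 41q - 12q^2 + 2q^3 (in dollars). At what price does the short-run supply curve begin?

$23 per unit

The shutdown price is the minimum of AVC. VC = 41q - 12q^2 + 2q^3, so AVC = 41 - 12q + 2q^2.
At the minimum of AVC, MC = AVC. MC = 41 - 24q + 6q^2; setting MC = AVC gives 4q^2 - 12q = 0, so q = 3. min AVC = 23.
So the shutdown price is $23.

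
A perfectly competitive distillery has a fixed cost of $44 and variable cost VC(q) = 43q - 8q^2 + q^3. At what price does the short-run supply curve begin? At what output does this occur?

The firm shuts down when price falls below the minimum of average variable cost. AVC = VC/q = 43 - 8q + q^2.
dAVC/dq = -8 + 2q = 0 gives q = 4. min AVC = 43 - 8·4 + 4^2 = 27.
The firm shuts down for any P below $27.

$27 per unit, at q = 4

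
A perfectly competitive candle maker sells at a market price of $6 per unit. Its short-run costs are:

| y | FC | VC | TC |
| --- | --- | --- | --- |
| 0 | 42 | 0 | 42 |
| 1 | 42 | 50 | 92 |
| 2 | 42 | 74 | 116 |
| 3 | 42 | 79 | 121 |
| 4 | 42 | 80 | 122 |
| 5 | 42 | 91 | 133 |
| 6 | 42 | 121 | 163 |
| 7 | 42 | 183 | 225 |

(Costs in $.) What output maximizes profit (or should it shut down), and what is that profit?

y = 0 (shut down); profit = -$42

Tabulate TR − TC: y=0: -42; y=1: -86; y=2: -104; y=3: -103; y=4: -98; y=5: -103; y=6: -127; y=7: -183.
Profit is highest at y = 0. Equivalently, the lowest AVC in the table is 91/5 ≈ $18.20 at y = 5, and P = $6 falls below it — price never covers variable cost, so the firm shuts down and loses only its fixed cost.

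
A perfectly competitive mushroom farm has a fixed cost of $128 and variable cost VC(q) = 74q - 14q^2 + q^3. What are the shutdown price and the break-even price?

Shutdown price = $25; break-even price = $42

AVC = 74 - 14q + q^2; minimized at q = 7, giving min AVC = $25. That is the shutdown price.
ATC = 128/q + 74 - 14q + q^2. Setting dATC/dq = −128/q^2 − 14 + 2q = 0 gives q = 8 (since 2·8^3 − 14·8^2 = 128).
min ATC = 128/8 + 74 − 14·8 + 8^2 = $42. That is the break-even price.
For $25 ≤ P < $42 the firm produces at a loss; below $25 it shuts down.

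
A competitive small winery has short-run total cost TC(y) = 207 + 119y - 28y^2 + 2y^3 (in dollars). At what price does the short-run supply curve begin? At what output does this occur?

The shutdown price is the minimum of AVC. VC = 119y - 28y^2 + 2y^3, so AVC = 119 - 28y + 2y^2.
dAVC/dy = -28 + 4y = 0 gives y = 7. min AVC = 119 - 28·7 + 2·7^2 = 21.
So the shutdown price is $21.

$21 per unit, at y = 7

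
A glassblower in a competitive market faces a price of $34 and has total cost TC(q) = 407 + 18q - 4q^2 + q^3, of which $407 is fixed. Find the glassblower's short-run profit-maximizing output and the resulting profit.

AVC = 18 - 4q + q^2; min AVC = $14 at q = 2. Since P = $34 ≥ min AVC, the firm produces.
With MC = 18 - 8q + 3q^2, P = MC on the upward-sloping part at q* = 4.
TR = 34·4 = 136. TC = 407 + 72 = 479. Profit = 136 − 479 = -$343.
That loss of $343 beats the $407 the firm would lose by shutting down; producing recovers $64 of fixed cost.

Profit = -$343 at q = 4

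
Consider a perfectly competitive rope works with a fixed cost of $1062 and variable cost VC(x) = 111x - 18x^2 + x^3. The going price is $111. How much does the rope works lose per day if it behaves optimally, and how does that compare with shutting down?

AVC = 111 - 18x + x^2 has its minimum $30 at x = 9; price $111 clears that bar, so the firm operates.
With MC = 111 - 36x + 3x^2, P = MC on the upward-sloping part at x* = 12.
TR = 111·12 = 1332. TC = 1062 + 468 = 1530. Profit = 1332 − 1530 = -$198.
Shutting down would mean losing the fixed cost of $1062, so operating at a loss of $198 is better by $864.

Profit = -$198 at x = 12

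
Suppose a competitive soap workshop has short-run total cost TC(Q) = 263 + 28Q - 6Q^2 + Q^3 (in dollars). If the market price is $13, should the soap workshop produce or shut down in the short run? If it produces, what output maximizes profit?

Variable cost is VC = 28Q - 6Q^2 + Q^3, so AVC = VC/Q = 28 - 6Q + Q^2 and MC = dTC/dQ = 28 - 12Q + 3Q^2.
AVC is minimized where dAVC/dQ = -6 + 2Q = 0, at Q = 3; min AVC = 28 - 6·3 + 3^2 = $19.
Since P = $13 < min AVC = $19, price fails to cover variable cost at any output.
The firm minimizes its loss by shutting down and losing only its fixed cost of $263.

Shut down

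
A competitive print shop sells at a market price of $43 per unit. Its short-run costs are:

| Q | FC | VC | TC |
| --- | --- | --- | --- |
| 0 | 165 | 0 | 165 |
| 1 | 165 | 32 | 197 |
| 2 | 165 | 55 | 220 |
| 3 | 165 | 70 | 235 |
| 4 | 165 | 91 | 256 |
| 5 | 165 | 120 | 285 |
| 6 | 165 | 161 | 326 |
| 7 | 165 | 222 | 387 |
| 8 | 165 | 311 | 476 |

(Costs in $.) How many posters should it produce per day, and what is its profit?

Q = 6; profit = -$68

Profit at each row (π = 43Q − TC): Q=0: -165; Q=1: -154; Q=2: -134; Q=3: -106; Q=4: -84; Q=5: -70; Q=6: -68; Q=7: -86; Q=8: -132.
Profit is maximized at Q = 6. AVC there is 161/6 = $26.83 ≤ P, so producing beats shutting down (which would give -$165).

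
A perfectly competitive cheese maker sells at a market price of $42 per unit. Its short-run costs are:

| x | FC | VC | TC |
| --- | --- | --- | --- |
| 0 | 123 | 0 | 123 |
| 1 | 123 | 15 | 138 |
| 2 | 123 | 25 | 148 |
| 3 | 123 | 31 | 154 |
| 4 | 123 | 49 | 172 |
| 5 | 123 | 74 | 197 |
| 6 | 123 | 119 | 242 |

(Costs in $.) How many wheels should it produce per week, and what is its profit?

x = 5; profit = $13

Compute π = P·x − TC at each output: x=0: -123; x=1: -96; x=2: -64; x=3: -28; x=4: -4; x=5: 13; x=6: 10.
Profit is maximized at x = 5. AVC there is 74/5 = $14.80 ≤ P, so producing beats shutting down (which would give -$123).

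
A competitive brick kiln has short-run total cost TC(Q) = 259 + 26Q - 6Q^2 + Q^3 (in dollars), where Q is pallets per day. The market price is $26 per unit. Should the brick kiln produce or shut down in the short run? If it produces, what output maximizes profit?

From TC, MC = TC'(Q) = 26 - 12Q + 3Q^2 and AVC = VC/Q = 26 - 6Q + Q^2.
AVC is minimized where dAVC/dQ = -6 + 2Q = 0, at Q = 3; min AVC = 26 - 6·3 + 3^2 = $17.
Because $26 ≥ $17, revenue can cover variable cost; the firm operates.
Solving P = MC: -12Q + 3Q^2 = 0 ⇒ Q = 0 or 4. On the upward-sloping branch, Q* = 4.
Check: AVC at Q = 4 is $18 ≤ P, so revenue covers variable cost.
Profit = P·Q − TC = 26·4 − 331 = -$227, a loss, but smaller than the $259 fixed cost the firm would lose by shutting down.

Produce at Q = 4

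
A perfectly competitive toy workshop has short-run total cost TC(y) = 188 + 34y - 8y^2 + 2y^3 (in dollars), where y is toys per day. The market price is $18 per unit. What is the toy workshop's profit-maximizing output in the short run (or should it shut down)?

Shut down

Strip out fixed cost: VC = 34y - 8y^2 + 2y^3. Then AVC = 34 - 8y + 2y^2 and MC = 34 - 16y + 6y^2.
The AVC parabola has its vertex at y = 8/4 = 2, where AVC = 34 - 8·2 + 2·2^2 = $26.
Since P = $18 < min AVC = $26, price fails to cover variable cost at any output.
Shutting down limits the loss to fixed cost, $188.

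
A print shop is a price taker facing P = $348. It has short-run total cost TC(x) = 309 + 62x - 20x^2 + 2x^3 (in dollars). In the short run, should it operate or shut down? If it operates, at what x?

Produce at x = 11

Variable cost is VC = 62x - 20x^2 + 2x^3, so AVC = VC/x = 62 - 20x + 2x^2 and MC = dTC/dx = 62 - 40x + 6x^2.
The AVC parabola has its vertex at x = 20/4 = 5, where AVC = 62 - 20·5 + 2·5^2 = $12.
Because $348 ≥ $12, revenue can cover variable cost; the firm operates.
P = MC gives -286 - 40x + 6x^2 = 0, with roots -13/3 and 11. Take the larger (rising MC): x* = 11.
Check: AVC at x = 11 is $84 ≤ P, so revenue covers variable cost.
Profit = P·x − TC = 348·11 − 1233 = $2595.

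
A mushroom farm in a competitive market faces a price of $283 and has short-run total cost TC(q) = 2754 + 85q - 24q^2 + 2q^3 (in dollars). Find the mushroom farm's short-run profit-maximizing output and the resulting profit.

AVC = 85 - 24q + 2q^2; min AVC = $13 at q = 6. Since P = $283 ≥ min AVC, the firm produces.
MC = 85 - 48q + 6q^2. Setting P = MC and taking the root on the rising branch gives q* = 11.
TR = 283·11 = 3113. TC = 2754 + 693 = 3447. Profit = 3113 − 3447 = -$334.
That loss of $334 beats the $2754 the firm would lose by shutting down; producing recovers $2420 of fixed cost.

Profit = -$334 at q = 11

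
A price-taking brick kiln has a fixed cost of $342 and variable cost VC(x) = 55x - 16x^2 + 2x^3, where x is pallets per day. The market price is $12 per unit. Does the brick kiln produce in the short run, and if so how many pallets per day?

Strip out fixed cost: VC = 55x - 16x^2 + 2x^3. Then AVC = 55 - 16x + 2x^2 and MC = 55 - 32x + 6x^2.
AVC is minimized where dAVC/dx = -16 + 4x = 0, at x = 4; min AVC = 55 - 16·4 + 2·4^2 = $23.
With P < min AVC ($12 < $23), every unit sold adds to the loss.
Best response: produce nothing and absorb the $342 fixed cost.

Shut down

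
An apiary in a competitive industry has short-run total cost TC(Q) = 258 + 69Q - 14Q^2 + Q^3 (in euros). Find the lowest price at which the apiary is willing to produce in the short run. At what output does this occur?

€20 per unit, at Q = 7

The shutdown price is the minimum of AVC. VC = 69Q - 14Q^2 + Q^3, so AVC = 69 - 14Q + Q^2.
dAVC/dQ = -14 + 2Q = 0 gives Q = 7. min AVC = 69 - 14·7 + 7^2 = 20.
So the shutdown price is €20.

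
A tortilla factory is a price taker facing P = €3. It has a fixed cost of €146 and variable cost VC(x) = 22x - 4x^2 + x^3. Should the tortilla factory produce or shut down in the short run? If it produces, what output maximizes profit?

Shut down

From TC, MC = TC'(x) = 22 - 8x + 3x^2 and AVC = VC/x = 22 - 4x + x^2.
AVC hits its minimum where MC = AVC, at x = 2, giving min AVC = 22 - 4·2 + 2^2 = €18.
Since P = €3 < min AVC = €18, price fails to cover variable cost at any output.
The firm minimizes its loss by shutting down and losing only its fixed cost of €146.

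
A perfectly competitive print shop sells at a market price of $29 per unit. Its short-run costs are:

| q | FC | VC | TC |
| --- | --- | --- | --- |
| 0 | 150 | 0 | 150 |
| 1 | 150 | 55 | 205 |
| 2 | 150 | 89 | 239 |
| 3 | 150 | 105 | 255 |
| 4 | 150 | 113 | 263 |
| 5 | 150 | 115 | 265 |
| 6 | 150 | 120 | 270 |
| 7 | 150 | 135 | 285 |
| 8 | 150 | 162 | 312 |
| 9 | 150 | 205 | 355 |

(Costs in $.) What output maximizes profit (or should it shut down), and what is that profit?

q = 8; profit = -$80

Profit at each row (π = 29q − TC): q=0: -150; q=1: -176; q=2: -181; q=3: -168; q=4: -147; q=5: -120; q=6: -96; q=7: -82; q=8: -80; q=9: -94.
Profit is maximized at q = 8. AVC there is 162/8 = $20.25 ≤ P, so producing beats shutting down (which would give -$150).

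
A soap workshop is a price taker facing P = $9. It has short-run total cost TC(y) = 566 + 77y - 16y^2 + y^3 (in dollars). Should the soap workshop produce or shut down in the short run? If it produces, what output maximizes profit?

Shut down

From TC, MC = TC'(y) = 77 - 32y + 3y^2 and AVC = VC/y = 77 - 16y + y^2.
AVC is minimized where dAVC/dy = -16 + 2y = 0, at y = 8; min AVC = 77 - 16·8 + 8^2 = $13.
With P < min AVC ($9 < $13), every unit sold adds to the loss.
The firm minimizes its loss by shutting down and losing only its fixed cost of $566.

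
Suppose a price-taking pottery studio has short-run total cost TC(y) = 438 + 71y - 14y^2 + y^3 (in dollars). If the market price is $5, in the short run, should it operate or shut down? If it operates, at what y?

Variable cost is VC = 71y - 14y^2 + y^3, so AVC = VC/y = 71 - 14y + y^2 and MC = dTC/dy = 71 - 28y + 3y^2.
The AVC parabola has its vertex at y = 14/2 = 7, where AVC = 71 - 14·7 + 7^2 = $22.
Since P = $5 < min AVC = $22, price fails to cover variable cost at any output.
Shutting down limits the loss to fixed cost, $438.

Shut down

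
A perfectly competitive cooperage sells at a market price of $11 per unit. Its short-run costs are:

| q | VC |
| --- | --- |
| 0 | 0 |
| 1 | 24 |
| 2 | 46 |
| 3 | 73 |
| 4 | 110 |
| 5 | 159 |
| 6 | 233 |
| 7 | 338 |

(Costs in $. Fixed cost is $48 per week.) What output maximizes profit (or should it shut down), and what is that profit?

Compute π = P·q − TC at each output: q=0: -48; q=1: -61; q=2: -72; q=3: -88; q=4: -114; q=5: -152; q=6: -215; q=7: -309.
Profit is highest at q = 0. Equivalently, the lowest AVC in the table is 46/2 ≈ $23 at q = 2, and P = $11 falls below it — price never covers variable cost, so the firm shuts down and loses only its fixed cost.

q = 0 (shut down); profit = -$48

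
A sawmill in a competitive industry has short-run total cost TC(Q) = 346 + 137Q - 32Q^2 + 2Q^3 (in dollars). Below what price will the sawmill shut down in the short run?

The shutdown price is the minimum of AVC. VC = 137Q - 32Q^2 + 2Q^3, so AVC = 137 - 32Q + 2Q^2.
At the minimum of AVC, MC = AVC. MC = 137 - 64Q + 6Q^2; setting MC = AVC gives 4Q^2 - 32Q = 0, so Q = 8. min AVC = 9.
The firm shuts down for any P below $9.

$9 per unit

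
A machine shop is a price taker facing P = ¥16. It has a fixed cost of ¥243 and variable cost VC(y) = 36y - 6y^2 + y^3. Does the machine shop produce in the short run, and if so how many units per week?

Shut down

Variable cost is VC = 36y - 6y^2 + y^3, so AVC = VC/y = 36 - 6y + y^2 and MC = dTC/dy = 36 - 12y + 3y^2.
AVC hits its minimum where MC = AVC, at y = 3, giving min AVC = 36 - 6·3 + 3^2 = ¥27.
Since P = ¥16 < min AVC = ¥27, price fails to cover variable cost at any output.
Shutting down limits the loss to fixed cost, ¥243.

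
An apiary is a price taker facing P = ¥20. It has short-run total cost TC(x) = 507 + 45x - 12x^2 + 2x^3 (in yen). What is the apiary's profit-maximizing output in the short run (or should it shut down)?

From TC, MC = TC'(x) = 45 - 24x + 6x^2 and AVC = VC/x = 45 - 12x + 2x^2.
AVC hits its minimum where MC = AVC, at x = 3, giving min AVC = 45 - 12·3 + 2·3^2 = ¥27.
With P < min AVC (¥20 < ¥27), every unit sold adds to the loss.
Best response: produce nothing and absorb the ¥507 fixed cost.

Shut down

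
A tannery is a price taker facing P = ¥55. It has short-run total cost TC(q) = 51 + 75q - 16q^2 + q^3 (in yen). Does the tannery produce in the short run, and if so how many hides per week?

Produce at q = 10

Variable cost is VC = 75q - 16q^2 + q^3, so AVC = VC/q = 75 - 16q + q^2 and MC = dTC/dq = 75 - 32q + 3q^2.
The AVC parabola has its vertex at q = 16/2 = 8, where AVC = 75 - 16·8 + 8^2 = ¥11.
P = ¥55 exceeds min AVC = ¥11, so the firm stays open.
Solving P = MC: 20 - 32q + 3q^2 = 0 ⇒ q = 2/3 or 10. On the upward-sloping branch, q* = 10.
Check: AVC at q = 10 is ¥15 ≤ P, so revenue covers variable cost.
Profit = P·q − TC = 55·10 − 201 = ¥349.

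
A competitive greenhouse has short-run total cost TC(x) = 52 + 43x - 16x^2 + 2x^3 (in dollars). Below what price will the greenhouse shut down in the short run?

$11 per unit

The firm shuts down when price falls below the minimum of average variable cost. AVC = VC/x = 43 - 16x + 2x^2.
dAVC/dx = -16 + 4x = 0 gives x = 4. min AVC = 43 - 16·4 + 2·4^2 = 11.
For P < $11 the firm produces nothing.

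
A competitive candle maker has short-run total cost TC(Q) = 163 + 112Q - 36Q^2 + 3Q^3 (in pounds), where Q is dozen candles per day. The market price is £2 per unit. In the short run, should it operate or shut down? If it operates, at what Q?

Strip out fixed cost: VC = 112Q - 36Q^2 + 3Q^3. Then AVC = 112 - 36Q + 3Q^2 and MC = 112 - 72Q + 9Q^2.
AVC is minimized where dAVC/dQ = -36 + 6Q = 0, at Q = 6; min AVC = 112 - 36·6 + 3·6^2 = £4.
P = £2 lies below min AVC = £4; no output level covers variable cost.
Best response: produce nothing and absorb the £163 fixed cost.

Shut down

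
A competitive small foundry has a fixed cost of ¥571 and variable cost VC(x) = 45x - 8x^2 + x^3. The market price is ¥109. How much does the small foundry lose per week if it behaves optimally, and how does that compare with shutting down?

Profit = -¥59 at x = 8

AVC = 45 - 8x + x^2; min AVC = ¥29 at x = 4. Since P = ¥109 ≥ min AVC, the firm produces.
With MC = 45 - 16x + 3x^2, P = MC on the upward-sloping part at x* = 8.
TR = 109·8 = 872. TC = 571 + 360 = 931. Profit = 872 − 931 = -¥59.
By producing, the firm covers all variable cost plus ¥512 of fixed cost; shutting down would lose the full ¥571.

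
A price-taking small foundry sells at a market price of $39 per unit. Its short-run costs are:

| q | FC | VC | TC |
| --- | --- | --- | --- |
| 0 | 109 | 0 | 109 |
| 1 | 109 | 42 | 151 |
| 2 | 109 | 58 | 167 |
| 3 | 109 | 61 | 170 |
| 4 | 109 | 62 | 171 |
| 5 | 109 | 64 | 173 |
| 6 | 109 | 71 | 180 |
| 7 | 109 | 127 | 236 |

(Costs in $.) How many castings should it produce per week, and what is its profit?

Profit at each row (π = 39q − TC): q=0: -109; q=1: -112; q=2: -89; q=3: -53; q=4: -15; q=5: 22; q=6: 54; q=7: 37.
Profit is maximized at q = 6. AVC there is 71/6 = $11.83 ≤ P, so producing beats shutting down (which would give -$109).

q = 6; profit = $54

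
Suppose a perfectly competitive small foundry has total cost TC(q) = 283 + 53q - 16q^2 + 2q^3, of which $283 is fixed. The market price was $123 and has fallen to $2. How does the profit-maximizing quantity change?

MC = 53 - 32q + 6q^2; the shutdown threshold is min AVC = $21 (at q = 4).
At P = $123 ≥ min AVC, set P = MC on the rising branch: q = 7.
At P = $2 < min AVC = $21, price no longer covers variable cost at any output, so the firm shuts down: q = 0.

Output falls from 7 to 0 (the firm shuts down)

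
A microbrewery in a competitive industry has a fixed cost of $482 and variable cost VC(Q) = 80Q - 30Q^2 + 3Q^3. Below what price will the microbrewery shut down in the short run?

$5 per unit

The firm shuts down when price falls below the minimum of average variable cost. AVC = VC/Q = 80 - 30Q + 3Q^2.
At the minimum of AVC, MC = AVC. MC = 80 - 60Q + 9Q^2; setting MC = AVC gives 6Q^2 - 30Q = 0, so Q = 5. min AVC = 5.
So the shutdown price is $5.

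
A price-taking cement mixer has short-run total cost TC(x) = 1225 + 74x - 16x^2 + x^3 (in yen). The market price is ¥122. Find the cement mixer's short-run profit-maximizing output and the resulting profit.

Profit = -¥73 at x = 12

AVC = 74 - 16x + x^2; min AVC = ¥10 at x = 8. Since P = ¥122 ≥ min AVC, the firm produces.
With MC = 74 - 32x + 3x^2, P = MC on the upward-sloping part at x* = 12.
TR = 122·12 = 1464. TC = 1225 + 312 = 1537. Profit = 1464 − 1537 = -¥73.
That loss of ¥73 beats the ¥1225 the firm would lose by shutting down; producing recovers ¥1152 of fixed cost.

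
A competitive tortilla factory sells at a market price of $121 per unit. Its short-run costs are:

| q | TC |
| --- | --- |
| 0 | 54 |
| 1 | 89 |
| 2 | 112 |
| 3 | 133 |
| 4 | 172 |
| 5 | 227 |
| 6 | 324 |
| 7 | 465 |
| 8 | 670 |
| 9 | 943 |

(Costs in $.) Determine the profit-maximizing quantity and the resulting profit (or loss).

Tabulate TR − TC: q=0: -54; q=1: 32; q=2: 130; q=3: 230; q=4: 312; q=5: 378; q=6: 402; q=7: 382; q=8: 298; q=9: 146.
Profit is maximized at q = 6. AVC there is 270/6 = $45 ≤ P, so producing beats shutting down (which would give -$54).

q = 6; profit = $402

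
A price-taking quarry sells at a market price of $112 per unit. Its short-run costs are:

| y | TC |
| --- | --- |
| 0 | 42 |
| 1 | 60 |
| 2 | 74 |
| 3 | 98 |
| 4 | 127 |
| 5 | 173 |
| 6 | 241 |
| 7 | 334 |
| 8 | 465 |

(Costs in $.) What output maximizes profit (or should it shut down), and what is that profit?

y = 7; profit = $450

Compute π = P·y − TC at each output: y=0: -42; y=1: 52; y=2: 150; y=3: 238; y=4: 321; y=5: 387; y=6: 431; y=7: 450; y=8: 431.
Profit is maximized at y = 7. AVC there is 292/7 = $41.71 ≤ P, so producing beats shutting down (which would give -$42).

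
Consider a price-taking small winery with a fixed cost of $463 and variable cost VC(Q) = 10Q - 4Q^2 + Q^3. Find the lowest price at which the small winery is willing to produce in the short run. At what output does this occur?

Short-run supply begins at min AVC. From VC = 10Q - 4Q^2 + Q^3, AVC = 10 - 4Q + Q^2.
At the minimum of AVC, MC = AVC. MC = 10 - 8Q + 3Q^2; setting MC = AVC gives 2Q^2 - 4Q = 0, so Q = 2. min AVC = 6.
The firm shuts down for any P below $6.

$6 per unit, at Q = 2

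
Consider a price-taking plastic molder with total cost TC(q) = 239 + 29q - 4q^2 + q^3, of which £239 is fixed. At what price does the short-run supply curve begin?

Short-run supply begins at min AVC. From VC = 29q - 4q^2 + q^3, AVC = 29 - 4q + q^2.
dAVC/dq = -4 + 2q = 0 gives q = 2. min AVC = 29 - 4·2 + 2^2 = 25.
The firm shuts down for any P below £25.

£25 per unit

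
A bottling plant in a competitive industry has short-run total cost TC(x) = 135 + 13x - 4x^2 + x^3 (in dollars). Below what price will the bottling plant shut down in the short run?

The firm shuts down when price falls below the minimum of average variable cost. AVC = VC/x = 13 - 4x + x^2.
dAVC/dx = -4 + 2x = 0 gives x = 2. min AVC = 13 - 4·2 + 2^2 = 9.
So the shutdown price is $9.

$9 per unit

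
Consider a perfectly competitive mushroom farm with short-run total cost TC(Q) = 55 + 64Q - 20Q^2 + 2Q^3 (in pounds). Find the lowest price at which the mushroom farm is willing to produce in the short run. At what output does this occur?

The firm shuts down when price falls below the minimum of average variable cost. AVC = VC/Q = 64 - 20Q + 2Q^2.
dAVC/dQ = -20 + 4Q = 0 gives Q = 5. min AVC = 64 - 20·5 + 2·5^2 = 14.
The firm shuts down for any P below £14.

£14 per unit, at Q = 5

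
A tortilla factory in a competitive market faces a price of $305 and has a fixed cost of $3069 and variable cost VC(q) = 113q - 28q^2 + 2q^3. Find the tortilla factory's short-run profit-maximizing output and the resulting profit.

AVC = 113 - 28q + 2q^2; min AVC = $15 at q = 7. Since P = $305 ≥ min AVC, the firm produces.
MC = 113 - 56q + 6q^2. Setting P = MC and taking the root on the rising branch gives q* = 12.
TR = 305·12 = 3660. TC = 3069 + 780 = 3849. Profit = 3660 − 3849 = -$189.
By producing, the firm covers all variable cost plus $2880 of fixed cost; shutting down would lose the full $3069.

Profit = -$189 at q = 12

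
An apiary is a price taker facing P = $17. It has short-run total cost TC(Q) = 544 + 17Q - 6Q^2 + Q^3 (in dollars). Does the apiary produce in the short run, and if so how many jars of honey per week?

Variable cost is VC = 17Q - 6Q^2 + Q^3, so AVC = VC/Q = 17 - 6Q + Q^2 and MC = dTC/dQ = 17 - 12Q + 3Q^2.
The AVC parabola has its vertex at Q = 6/2 = 3, where AVC = 17 - 6·3 + 3^2 = $8.
P = $17 exceeds min AVC = $8, so the firm stays open.
P = MC gives -12Q + 3Q^2 = 0, with roots 0 and 4. Take the larger (rising MC): Q* = 4.
Check: AVC at Q = 4 is $9 ≤ P, so revenue covers variable cost.
Profit = P·Q − TC = 17·4 − 580 = -$512, a loss, but smaller than the $544 fixed cost the firm would lose by shutting down.

Produce at Q = 4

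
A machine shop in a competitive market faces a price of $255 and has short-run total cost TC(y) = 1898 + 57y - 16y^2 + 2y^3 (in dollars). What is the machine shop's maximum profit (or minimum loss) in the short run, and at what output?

Profit = -$278 at y = 9

AVC = 57 - 16y + 2y^2; min AVC = $25 at y = 4. Since P = $255 ≥ min AVC, the firm produces.
MC = 57 - 32y + 6y^2. Setting P = MC and taking the root on the rising branch gives y* = 9.
TR = 255·9 = 2295. TC = 1898 + 675 = 2573. Profit = 2295 − 2573 = -$278.
By producing, the firm covers all variable cost plus $1620 of fixed cost; shutting down would lose the full $1898.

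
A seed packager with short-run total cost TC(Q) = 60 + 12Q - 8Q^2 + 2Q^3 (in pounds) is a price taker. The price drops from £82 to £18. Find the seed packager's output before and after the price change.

MC = 12 - 16Q + 6Q^2; the shutdown threshold is min AVC = £4 (at Q = 2).
At P = £82 ≥ min AVC, set P = MC on the rising branch: Q = 5.
At P = £18 ≥ min AVC, set P = MC: Q = 3. The firm stays open but cuts output.

Output falls from 5 to 3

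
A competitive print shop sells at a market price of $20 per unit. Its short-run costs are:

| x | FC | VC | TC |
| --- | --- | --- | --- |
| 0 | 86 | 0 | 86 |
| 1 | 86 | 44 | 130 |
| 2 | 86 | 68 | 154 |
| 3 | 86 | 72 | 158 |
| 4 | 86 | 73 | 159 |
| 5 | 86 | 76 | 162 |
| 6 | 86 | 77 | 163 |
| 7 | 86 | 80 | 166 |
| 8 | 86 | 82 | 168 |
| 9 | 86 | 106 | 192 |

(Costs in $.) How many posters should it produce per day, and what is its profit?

Compute π = P·x − TC at each output: x=0: -86; x=1: -110; x=2: -114; x=3: -98; x=4: -79; x=5: -62; x=6: -43; x=7: -26; x=8: -8; x=9: -12.
Profit is maximized at x = 8. AVC there is 82/8 = $10.25 ≤ P, so producing beats shutting down (which would give -$86).

x = 8; profit = -$8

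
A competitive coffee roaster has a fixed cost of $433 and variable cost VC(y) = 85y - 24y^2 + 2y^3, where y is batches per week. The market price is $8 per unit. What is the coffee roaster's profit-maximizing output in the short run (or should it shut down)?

Shut down

From TC, MC = TC'(y) = 85 - 48y + 6y^2 and AVC = VC/y = 85 - 24y + 2y^2.
The AVC parabola has its vertex at y = 24/4 = 6, where AVC = 85 - 24·6 + 2·6^2 = $13.
Since P = $8 < min AVC = $13, price fails to cover variable cost at any output.
Best response: produce nothing and absorb the $433 fixed cost.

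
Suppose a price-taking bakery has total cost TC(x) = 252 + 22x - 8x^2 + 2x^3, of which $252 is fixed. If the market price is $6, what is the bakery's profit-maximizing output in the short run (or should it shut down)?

Strip out fixed cost: VC = 22x - 8x^2 + 2x^3. Then AVC = 22 - 8x + 2x^2 and MC = 22 - 16x + 6x^2.
AVC hits its minimum where MC = AVC, at x = 2, giving min AVC = 22 - 8·2 + 2·2^2 = $14.
With P < min AVC ($6 < $14), every unit sold adds to the loss.
Best response: produce nothing and absorb the $252 fixed cost.

Shut down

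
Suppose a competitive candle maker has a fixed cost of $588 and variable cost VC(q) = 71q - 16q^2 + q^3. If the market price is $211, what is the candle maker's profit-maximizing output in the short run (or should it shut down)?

Produce at q = 14

Variable cost is VC = 71q - 16q^2 + q^3, so AVC = VC/q = 71 - 16q + q^2 and MC = dTC/dq = 71 - 32q + 3q^2.
AVC hits its minimum where MC = AVC, at q = 8, giving min AVC = 71 - 16·8 + 8^2 = $7.
Since P = $211 ≥ min AVC = $7, price covers variable cost and the firm should produce.
Solving P = MC: -140 - 32q + 3q^2 = 0 ⇒ q = -10/3 or 14. On the upward-sloping branch, q* = 14.
Check: AVC at q = 14 is $43 ≤ P, so revenue covers variable cost.
Profit = P·q − TC = 211·14 − 1190 = $1764.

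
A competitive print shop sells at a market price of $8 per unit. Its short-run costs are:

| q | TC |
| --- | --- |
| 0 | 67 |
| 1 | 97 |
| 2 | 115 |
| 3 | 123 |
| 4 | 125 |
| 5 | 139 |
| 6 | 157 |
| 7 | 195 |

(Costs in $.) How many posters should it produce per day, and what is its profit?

q = 0 (shut down); profit = -$67

Profit at each row (π = 8q − TC): q=0: -67; q=1: -89; q=2: -99; q=3: -99; q=4: -93; q=5: -99; q=6: -109; q=7: -139.
Profit is highest at q = 0. Equivalently, the lowest AVC in the table is 72/5 ≈ $14.40 at q = 5, and P = $8 falls below it — price never covers variable cost, so the firm shuts down and loses only its fixed cost.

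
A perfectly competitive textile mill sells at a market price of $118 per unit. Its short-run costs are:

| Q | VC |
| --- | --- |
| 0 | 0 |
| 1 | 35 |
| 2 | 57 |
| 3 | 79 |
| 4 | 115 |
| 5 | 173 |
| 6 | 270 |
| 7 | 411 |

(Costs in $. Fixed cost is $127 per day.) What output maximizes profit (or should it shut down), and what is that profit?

Tabulate TR − TC: Q=0: -127; Q=1: -44; Q=2: 52; Q=3: 148; Q=4: 230; Q=5: 290; Q=6: 311; Q=7: 288.
Profit is maximized at Q = 6. AVC there is 270/6 = $45 ≤ P, so producing beats shutting down (which would give -$127).

Q = 6; profit = $311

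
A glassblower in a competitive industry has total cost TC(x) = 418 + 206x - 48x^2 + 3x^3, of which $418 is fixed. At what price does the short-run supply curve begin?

$14 per unit

The firm shuts down when price falls below the minimum of average variable cost. AVC = VC/x = 206 - 48x + 3x^2.
At the minimum of AVC, MC = AVC. MC = 206 - 96x + 9x^2; setting MC = AVC gives 6x^2 - 48x = 0, so x = 8. min AVC = 14.
For P < $14 the firm produces nothing.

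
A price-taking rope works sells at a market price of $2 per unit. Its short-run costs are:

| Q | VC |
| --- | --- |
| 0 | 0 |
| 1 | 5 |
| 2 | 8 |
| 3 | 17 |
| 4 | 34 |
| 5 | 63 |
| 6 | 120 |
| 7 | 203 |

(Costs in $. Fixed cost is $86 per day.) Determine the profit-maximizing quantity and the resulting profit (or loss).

Compute π = P·Q − TC at each output: Q=0: -86; Q=1: -89; Q=2: -90; Q=3: -97; Q=4: -112; Q=5: -139; Q=6: -194; Q=7: -275.
Profit is highest at Q = 0. Equivalently, the lowest AVC in the table is 8/2 ≈ $4 at Q = 2, and P = $2 falls below it — price never covers variable cost, so the firm shuts down and loses only its fixed cost.

Q = 0 (shut down); profit = -$86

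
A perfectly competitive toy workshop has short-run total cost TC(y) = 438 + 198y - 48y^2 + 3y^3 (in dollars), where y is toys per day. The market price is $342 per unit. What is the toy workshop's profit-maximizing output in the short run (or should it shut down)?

Produce at y = 12

Strip out fixed cost: VC = 198y - 48y^2 + 3y^3. Then AVC = 198 - 48y + 3y^2 and MC = 198 - 96y + 9y^2.
AVC is minimized where dAVC/dy = -48 + 6y = 0, at y = 8; min AVC = 198 - 48·8 + 3·8^2 = $6.
Because $342 ≥ $6, revenue can cover variable cost; the firm operates.
Set P = MC: 342 = 198 - 96y + 9y^2 → -144 - 96y + 9y^2 = 0. The roots are y = -4/3 and y = 12; the profit-maximizing output is on the rising part of MC, so y* = 12.
Check: AVC at y = 12 is $54 ≤ P, so revenue covers variable cost.
Profit = P·y − TC = 342·12 − 1086 = $3018.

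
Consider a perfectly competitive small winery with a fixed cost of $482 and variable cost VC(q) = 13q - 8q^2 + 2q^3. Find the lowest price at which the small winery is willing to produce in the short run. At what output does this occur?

Short-run supply begins at min AVC. From VC = 13q - 8q^2 + 2q^3, AVC = 13 - 8q + 2q^2.
dAVC/dq = -8 + 4q = 0 gives q = 2. min AVC = 13 - 8·2 + 2·2^2 = 5.
For P < $5 the firm produces nothing.

$5 per unit, at q = 2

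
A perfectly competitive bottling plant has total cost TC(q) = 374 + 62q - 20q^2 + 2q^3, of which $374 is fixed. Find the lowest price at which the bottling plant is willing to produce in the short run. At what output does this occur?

The shutdown price is the minimum of AVC. VC = 62q - 20q^2 + 2q^3, so AVC = 62 - 20q + 2q^2.
At the minimum of AVC, MC = AVC. MC = 62 - 40q + 6q^2; setting MC = AVC gives 4q^2 - 20q = 0, so q = 5. min AVC = 12.
The firm shuts down for any P below $12.

$12 per unit, at q = 5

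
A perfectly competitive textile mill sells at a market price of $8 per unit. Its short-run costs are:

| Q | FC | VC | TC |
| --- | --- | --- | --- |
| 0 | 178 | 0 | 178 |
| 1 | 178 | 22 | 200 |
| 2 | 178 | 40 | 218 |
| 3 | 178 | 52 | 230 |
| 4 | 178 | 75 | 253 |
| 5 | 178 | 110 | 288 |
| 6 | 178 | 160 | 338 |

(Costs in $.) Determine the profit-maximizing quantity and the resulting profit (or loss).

Q = 0 (shut down); profit = -$178

Profit at each row (π = 8Q − TC): Q=0: -178; Q=1: -192; Q=2: -202; Q=3: -206; Q=4: -221; Q=5: -248; Q=6: -290.
Profit is highest at Q = 0. Equivalently, the lowest AVC in the table is 52/3 ≈ $17.33 at Q = 3, and P = $8 falls below it — price never covers variable cost, so the firm shuts down and loses only its fixed cost.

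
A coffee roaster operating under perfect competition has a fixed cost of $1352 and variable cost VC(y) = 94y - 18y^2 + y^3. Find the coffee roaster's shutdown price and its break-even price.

Shutdown price = min AVC. AVC = 94 - 18y + y^2, with vertex at y = 9 and minimum $13.
ATC = 1352/y + 94 - 18y + y^2. Setting dATC/dy = −1352/y^2 − 18 + 2y = 0 gives y = 13 (since 2·13^3 − 18·13^2 = 1352).
min ATC = 1352/13 + 94 − 18·13 + 13^2 = $133. That is the break-even price.
Between these two prices the firm operates at a loss; above $133 it earns a profit.

Shutdown price = $13; break-even price = $133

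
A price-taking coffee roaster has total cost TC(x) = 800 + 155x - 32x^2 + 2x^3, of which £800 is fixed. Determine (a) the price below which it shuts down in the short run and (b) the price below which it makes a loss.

Shutdown price = min AVC. AVC = 155 - 32x + 2x^2, with vertex at x = 8 and minimum £27.
ATC = 800/x + 155 - 32x + 2x^2. Setting dATC/dx = −800/x^2 − 32 + 4x = 0 gives x = 10 (since 4·10^3 − 32·10^2 = 800).
min ATC = 800/10 + 155 − 32·10 + 2·10^2 = £115. That is the break-even price.
Between these two prices the firm operates at a loss; above £115 it earns a profit.

Shutdown price = £27; break-even price = £115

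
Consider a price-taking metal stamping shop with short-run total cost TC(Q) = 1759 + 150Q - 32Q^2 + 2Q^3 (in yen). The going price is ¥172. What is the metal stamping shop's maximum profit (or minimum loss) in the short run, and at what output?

AVC = 150 - 32Q + 2Q^2; min AVC = ¥22 at Q = 8. Since P = ¥172 ≥ min AVC, the firm produces.
With MC = 150 - 64Q + 6Q^2, P = MC on the upward-sloping part at Q* = 11.
TR = 172·11 = 1892. TC = 1759 + 440 = 2199. Profit = 1892 − 2199 = -¥307.
Shutting down would mean losing the fixed cost of ¥1759, so operating at a loss of ¥307 is better by ¥1452.

Profit = -¥307 at Q = 11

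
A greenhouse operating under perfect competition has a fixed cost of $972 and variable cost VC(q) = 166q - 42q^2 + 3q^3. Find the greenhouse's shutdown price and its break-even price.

Shutdown price = min AVC. AVC = 166 - 42q + 3q^2, with vertex at q = 7 and minimum $19.
ATC = 972/q + 166 - 42q + 3q^2. Setting dATC/dq = −972/q^2 − 42 + 6q = 0 gives q = 9 (since 6·9^3 − 42·9^2 = 972).
min ATC = 972/9 + 166 − 42·9 + 3·9^2 = $139. That is the break-even price.
Between these two prices the firm operates at a loss; above $139 it earns a profit.

Shutdown price = $19; break-even price = $139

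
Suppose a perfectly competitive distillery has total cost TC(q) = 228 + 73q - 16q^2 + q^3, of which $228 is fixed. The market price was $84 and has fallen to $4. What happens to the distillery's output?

AVC = 73 - 16q + q^2, minimized at q = 8 where min AVC = $9. MC = 73 - 32q + 3q^2.
At P = $84 ≥ min AVC, set P = MC on the rising branch: q = 11.
At P = $4 < min AVC = $9, price no longer covers variable cost at any output, so the firm shuts down: q = 0.

Output falls from 11 to 0 (the firm shuts down)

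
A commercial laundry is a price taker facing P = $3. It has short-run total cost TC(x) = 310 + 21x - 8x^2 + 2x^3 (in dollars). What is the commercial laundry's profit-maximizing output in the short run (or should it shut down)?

Shut down

Strip out fixed cost: VC = 21x - 8x^2 + 2x^3. Then AVC = 21 - 8x + 2x^2 and MC = 21 - 16x + 6x^2.
The AVC parabola has its vertex at x = 8/4 = 2, where AVC = 21 - 8·2 + 2·2^2 = $13.
Since P = $3 < min AVC = $13, price fails to cover variable cost at any output.
The firm minimizes its loss by shutting down and losing only its fixed cost of $310.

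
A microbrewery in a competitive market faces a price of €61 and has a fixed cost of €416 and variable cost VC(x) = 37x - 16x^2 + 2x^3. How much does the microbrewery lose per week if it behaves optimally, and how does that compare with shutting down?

Profit = -€128 at x = 6

AVC = 37 - 16x + 2x^2; min AVC = €5 at x = 4. Since P = €61 ≥ min AVC, the firm produces.
With MC = 37 - 32x + 6x^2, P = MC on the upward-sloping part at x* = 6.
TR = 61·6 = 366. TC = 416 + 78 = 494. Profit = 366 − 494 = -€128.
Shutting down would mean losing the fixed cost of €416, so operating at a loss of €128 is better by €288.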